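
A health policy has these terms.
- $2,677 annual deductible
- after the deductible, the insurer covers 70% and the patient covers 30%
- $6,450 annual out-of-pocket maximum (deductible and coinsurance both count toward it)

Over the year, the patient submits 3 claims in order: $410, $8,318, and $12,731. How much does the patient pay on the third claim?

$1,957.70

Claim 1 ($410): entire amount goes to the deductible. Cost to patient: $410. OOP to date $410.
Claim 2 ($8,318): $2,267 finishes the deductible; $6,051 goes to coinsurance; coinsurance $6,051 × 30% = $1,815.30. Cost to patient: $4,082.30. OOP to date $4,492.30.
Claim 3 ($12,731): deductible met; 30% of $12,731 = $3,819.30. Adding that to $4,492.30 gives $8,311.60, past the $6,450 cap; patient pays only $6,450 − $4,492.30 = $1,957.70.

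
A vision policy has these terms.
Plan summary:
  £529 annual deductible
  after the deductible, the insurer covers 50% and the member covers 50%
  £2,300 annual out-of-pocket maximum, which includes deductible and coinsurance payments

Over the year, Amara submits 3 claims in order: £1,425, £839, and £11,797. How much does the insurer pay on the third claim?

#1 (£1,425): deductible takes £529, £896 remains; member's 50% is £448. Cost to member: £977. OOP to date £977. Plan pays £1,425 − £977 = £448.
#2 (£839): 50% coinsurance on £839 = £419.50. Member pays £419.50; OOP now £1,396.50. Insurer: £839 − £419.50 = £419.50.
#3 (£11,797): 50% coinsurance on £11,797 = £5,898.50. Adding that to £1,396.50 gives £7,295, past the £2,300 cap; member pays only £2,300 − £1,396.50 = £903.50. Insurer: £11,797 − £903.50 = £10,893.50.

£10,893.50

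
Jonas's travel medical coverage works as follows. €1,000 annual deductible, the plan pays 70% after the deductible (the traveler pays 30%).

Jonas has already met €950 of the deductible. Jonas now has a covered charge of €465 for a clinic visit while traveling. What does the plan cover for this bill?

Deductible still to meet: €1,000 − €950 = €50.
After the €50 deductible portion, €465 − €50 = €415 is subject to coinsurance.
30% of €415 = €124.50 falls to the traveler.
So the traveler owes €50 + €124.50 = €174.50.
Insurer pays the balance: €465 − €174.50 = €290.50.

€290.50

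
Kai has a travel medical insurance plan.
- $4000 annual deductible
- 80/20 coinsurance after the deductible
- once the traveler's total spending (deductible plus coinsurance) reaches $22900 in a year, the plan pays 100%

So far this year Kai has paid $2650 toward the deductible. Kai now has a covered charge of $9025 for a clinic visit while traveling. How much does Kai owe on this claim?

$2885

Remaining deductible: $4000 − $2650 = $1350.
The remaining $7675 (= $9025 − $1350) moves to coinsurance.
Coinsurance: $7675 × 20% = $1535.
So the traveler owes $1350 + $1535 = $2885 before any cap.
Cumulative spending $2650 + $2885 = $5535 stays under the $22900 maximum.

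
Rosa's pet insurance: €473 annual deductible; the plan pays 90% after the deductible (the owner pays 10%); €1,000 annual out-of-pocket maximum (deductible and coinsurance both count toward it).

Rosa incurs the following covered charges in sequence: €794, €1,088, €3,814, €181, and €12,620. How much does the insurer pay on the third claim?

€3,432.60

Bill 1, €794: €473 to deductible, leaving €321; coinsurance €321 × 10% = €32.10. Owner pays €505.10; OOP now €505.10. Insurer: €794 − €505.10 = €288.90.
Bill 2, €1,088: deductible already satisfied, so owner's share is 10% × €1,088 = €108.80. Owner owes €108.80 (running OOP €613.90). Plan pays €1,088 − €108.80 = €979.20.
Bill 3, €3,814: deductible already satisfied, so owner's share is 10% × €3,814 = €381.40. Cost to owner: €381.40. OOP to date €995.30. Plan pays €3,814 − €381.40 = €3,432.60.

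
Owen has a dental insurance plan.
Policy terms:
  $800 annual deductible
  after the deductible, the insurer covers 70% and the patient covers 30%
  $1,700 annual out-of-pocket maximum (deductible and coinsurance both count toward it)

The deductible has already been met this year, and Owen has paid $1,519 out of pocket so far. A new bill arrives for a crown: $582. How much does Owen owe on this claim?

With the deductible met, the entire $582 is subject to coinsurance.
Coinsurance: $582 × 30% = $174.60.
Year-to-date out-of-pocket becomes $1,519 + $174.60 = $1,693.60, still under the $1,700 maximum, so no cap applies.

$174.60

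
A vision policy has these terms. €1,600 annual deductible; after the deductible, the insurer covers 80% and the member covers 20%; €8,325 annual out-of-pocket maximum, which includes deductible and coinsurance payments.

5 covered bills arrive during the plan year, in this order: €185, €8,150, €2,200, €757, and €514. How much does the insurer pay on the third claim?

€1,760

Claim 1 — €185: entire amount goes to the deductible. Cost to member: €185. OOP to date €185. Insurer: €185 − €185 = €0.
Claim 2 — €8,150: €1,415 finishes the deductible; €6,735 goes to coinsurance; member's 20% is €1,347. Member pays €2,762; OOP now €2,947. Insurer: €8,150 − €2,762 = €5,388.
Claim 3 — €2,200: 20% coinsurance on €2,200 = €440. Member pays €440; OOP now €3,387. Insurer: €2,200 − €440 = €1,760.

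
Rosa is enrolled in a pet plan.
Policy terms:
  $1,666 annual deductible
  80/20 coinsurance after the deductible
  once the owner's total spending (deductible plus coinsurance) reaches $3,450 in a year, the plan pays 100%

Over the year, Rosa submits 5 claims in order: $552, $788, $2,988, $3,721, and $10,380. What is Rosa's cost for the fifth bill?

Claim 1 — $552: fully absorbed by the deductible. Owner pays $552; OOP now $552.
Claim 2 — $788: all of it applies to the deductible. Owner owes $788 (running OOP $1,340).
Claim 3 — $2,988: $326 finishes the deductible; $2,662 goes to coinsurance; owner's 20% is $532.40. Cost to owner: $858.40. OOP to date $2,198.40.
Claim 4 — $3,721: deductible already satisfied, so owner's share is 20% × $3,721 = $744.20. Cost to owner: $744.20. OOP to date $2,942.60.
Claim 5 — $10,380: deductible met; 20% of $10,380 = $2,076. Adding that to $2,942.60 gives $5,018.60, past the $3,450 cap; owner pays only $3,450 − $2,942.60 = $507.40.

$507.40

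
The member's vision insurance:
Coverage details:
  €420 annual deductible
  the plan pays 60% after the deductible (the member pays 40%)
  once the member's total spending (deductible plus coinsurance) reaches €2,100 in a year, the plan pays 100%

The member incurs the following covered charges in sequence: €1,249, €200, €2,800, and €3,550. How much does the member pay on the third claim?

€1,120

#1 (€1,249): €420 finishes the deductible; €829 goes to coinsurance; coinsurance €829 × 40% = €331.60. Cost to member: €751.60. OOP to date €751.60.
#2 (€200): deductible already satisfied, so member's share is 40% × €200 = €80. Cost to member: €80. OOP to date €831.60.
#3 (€2,800): 40% coinsurance on €2,800 = €1,120. Cost to member: €1,120. OOP to date €1,951.60.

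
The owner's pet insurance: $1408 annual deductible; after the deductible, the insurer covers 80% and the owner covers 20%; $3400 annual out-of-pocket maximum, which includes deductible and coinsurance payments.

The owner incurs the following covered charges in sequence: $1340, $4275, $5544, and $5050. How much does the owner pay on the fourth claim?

$41.80

Claim 1 — $1340: fully absorbed by the deductible. Cost to owner: $1340. OOP to date $1340.
Claim 2 — $4275: deductible takes $68, $4207 remains; owner's 20% is $841.40. Owner owes $909.40 (running OOP $2249.40).
Claim 3 — $5544: 20% coinsurance on $5544 = $1108.80. Cost to owner: $1108.80. OOP to date $3358.20.
Claim 4 — $5050: 20% coinsurance on $5050 = $1010. That would push OOP to $4368.20, over the $3400 cap, so owner pays $3400 − $3358.20 = $41.80.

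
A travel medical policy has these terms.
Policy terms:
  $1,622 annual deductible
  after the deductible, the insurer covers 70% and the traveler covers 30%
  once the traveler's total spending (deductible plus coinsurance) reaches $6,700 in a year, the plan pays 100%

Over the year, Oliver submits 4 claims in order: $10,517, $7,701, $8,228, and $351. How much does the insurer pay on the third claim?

Claim 1 — $10,517: $1,622 finishes the deductible; $8,895 goes to coinsurance; coinsurance $8,895 × 30% = $2,668.50. Traveler pays $4,290.50; OOP now $4,290.50. Insurer: $10,517 − $4,290.50 = $6,226.50.
Claim 2 — $7,701: deductible already satisfied, so traveler's share is 30% × $7,701 = $2,310.30. Traveler pays $2,310.30; OOP now $6,600.80. Insurer: $7,701 − $2,310.30 = $5,390.70.
Claim 3 — $8,228: 30% coinsurance on $8,228 = $2,468.40. Adding that to $6,600.80 gives $9,069.20, past the $6,700 cap; traveler pays only $6,700 − $6,600.80 = $99.20. Plan pays $8,228 − $99.20 = $8,128.80.

$8,128.80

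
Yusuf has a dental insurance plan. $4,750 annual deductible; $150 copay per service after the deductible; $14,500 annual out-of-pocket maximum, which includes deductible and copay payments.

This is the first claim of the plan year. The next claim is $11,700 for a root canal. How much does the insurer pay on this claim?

$6,800

Deductible not yet touched, so the first $4,750 of the bill goes to the deductible.
That leaves $11,700 − $4,750 = $6,950 for the copay.
Copay on this service: $150.
That puts the patient's cost at $4,750 + $150 = $4,900 before any cap.
Year-to-date out-of-pocket becomes $0 + $4,900 = $4,900, still under the $14,500 maximum, so no cap applies.
Insurer pays the balance: $11,700 − $4,900 = $6,800.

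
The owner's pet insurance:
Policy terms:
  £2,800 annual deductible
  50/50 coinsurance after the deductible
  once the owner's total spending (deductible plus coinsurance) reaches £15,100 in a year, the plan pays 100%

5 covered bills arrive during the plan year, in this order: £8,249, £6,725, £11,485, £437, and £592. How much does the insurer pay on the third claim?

Bill 1, £8,249: £2,800 to deductible, leaving £5,449; owner's 50% is £2,724.50. Owner pays £5,524.50; OOP now £5,524.50. Plan pays £8,249 − £5,524.50 = £2,724.50.
Bill 2, £6,725: deductible met; 50% of £6,725 = £3,362.50. Owner pays £3,362.50; OOP now £8,887. Plan pays £6,725 − £3,362.50 = £3,362.50.
Bill 3, £11,485: deductible already satisfied, so owner's share is 50% × £11,485 = £5,742.50. Owner pays £5,742.50; OOP now £14,629.50. Insurer: £11,485 − £5,742.50 = £5,742.50.

£5,742.50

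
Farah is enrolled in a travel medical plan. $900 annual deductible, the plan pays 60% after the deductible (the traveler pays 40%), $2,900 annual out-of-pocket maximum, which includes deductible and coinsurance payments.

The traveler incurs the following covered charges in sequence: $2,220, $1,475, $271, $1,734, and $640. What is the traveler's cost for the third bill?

$108.40

Claim 1 — $2,220: $900 to deductible, leaving $1,320; coinsurance $1,320 × 40% = $528. Traveler owes $1,428 (running OOP $1,428).
Claim 2 — $1,475: deductible met; 40% of $1,475 = $590. Traveler pays $590; OOP now $2,018.
Claim 3 — $271: deductible met; 40% of $271 = $108.40. Traveler owes $108.40 (running OOP $2,126.40).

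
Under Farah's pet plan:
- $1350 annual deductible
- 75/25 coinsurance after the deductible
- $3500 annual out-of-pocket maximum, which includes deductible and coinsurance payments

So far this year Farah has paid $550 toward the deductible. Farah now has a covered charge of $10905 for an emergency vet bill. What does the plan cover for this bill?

$7955

Remaining deductible: $1350 − $550 = $800.
That leaves $10905 − $800 = $10105 for coinsurance.
Owner's 25% share of $10105 is $2526.25.
So the owner owes $800 + $2526.25 = $3326.25 before any cap.
Year-to-date out-of-pocket would reach $550 + $3326.25 = $3876.25, above the $3500 maximum, so the owner pays only $3500 − $550 = $2950.
Insurer pays the balance: $10905 − $2950 = $7955.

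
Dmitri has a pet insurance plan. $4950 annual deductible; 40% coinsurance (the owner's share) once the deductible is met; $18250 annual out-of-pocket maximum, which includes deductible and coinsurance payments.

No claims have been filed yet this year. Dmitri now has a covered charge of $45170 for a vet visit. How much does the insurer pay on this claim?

$26920

Deductible not yet touched, so the first $4950 of the bill goes to the deductible.
The remaining $40220 (= $45170 − $4950) moves to coinsurance.
Owner's 40% share of $40220 is $16088.
So the owner owes $4950 + $16088 = $21038 before any cap.
Year-to-date out-of-pocket would reach $0 + $21038 = $21038, above the $18250 maximum, so the owner pays only $18250 − $0 = $18250.
The insurer covers the remainder: $45170 − $18250 = $26920.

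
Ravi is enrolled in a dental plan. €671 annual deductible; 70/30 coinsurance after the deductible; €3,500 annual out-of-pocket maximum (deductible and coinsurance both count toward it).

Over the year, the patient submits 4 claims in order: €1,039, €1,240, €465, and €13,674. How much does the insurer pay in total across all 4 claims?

€12,918

#1 (€1,039): €671 finishes the deductible; €368 goes to coinsurance; coinsurance €368 × 30% = €110.40. Patient owes €781.40 (running OOP €781.40). Plan pays €1,039 − €781.40 = €257.60.
#2 (€1,240): deductible already satisfied, so patient's share is 30% × €1,240 = €372. Patient pays €372; OOP now €1,153.40. Plan pays €1,240 − €372 = €868.
#3 (€465): deductible already satisfied, so patient's share is 30% × €465 = €139.50. Cost to patient: €139.50. OOP to date €1,292.90. Plan pays €465 − €139.50 = €325.50.
#4 (€13,674): deductible already satisfied, so patient's share is 30% × €13,674 = €4,102.20. That would push OOP to €5,395.10, over the €3,500 cap, so patient pays €3,500 − €1,292.90 = €2,207.10. Plan pays €13,674 − €2,207.10 = €11,466.90.
Insurer total: €257.60 + €868 + €325.50 + €11,466.90 = €12,918.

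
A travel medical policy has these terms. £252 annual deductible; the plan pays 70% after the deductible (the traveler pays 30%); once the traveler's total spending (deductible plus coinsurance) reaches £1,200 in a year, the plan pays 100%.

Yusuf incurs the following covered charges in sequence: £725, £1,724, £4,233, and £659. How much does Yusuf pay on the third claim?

£288.90

Claim 1 — £725: deductible takes £252, £473 remains; 30% of £473 = £141.90. Cost to traveler: £393.90. OOP to date £393.90.
Claim 2 — £1,724: 30% coinsurance on £1,724 = £517.20. Cost to traveler: £517.20. OOP to date £911.10.
Claim 3 — £4,233: deductible already satisfied, so traveler's share is 30% × £4,233 = £1,269.90. OOP would hit £2,181 > £1,200, so the cap limits the traveler to £1,200 − £911.10 = £288.90.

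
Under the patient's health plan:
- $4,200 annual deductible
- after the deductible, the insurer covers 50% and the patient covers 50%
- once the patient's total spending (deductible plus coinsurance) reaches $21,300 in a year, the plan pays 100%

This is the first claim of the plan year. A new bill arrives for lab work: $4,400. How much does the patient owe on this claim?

Nothing has been paid toward the $4,200 deductible, so the first $4,200 of this charge is applied there.
The remaining $200 (= $4,400 − $4,200) moves to coinsurance.
Coinsurance: $200 × 50% = $100.
So the patient owes $4,200 + $100 = $4,300 before any cap.
Total out-of-pocket so far would be $0 + $4,300 = $4,300, below the $21,300 cap — no reduction.

$4,300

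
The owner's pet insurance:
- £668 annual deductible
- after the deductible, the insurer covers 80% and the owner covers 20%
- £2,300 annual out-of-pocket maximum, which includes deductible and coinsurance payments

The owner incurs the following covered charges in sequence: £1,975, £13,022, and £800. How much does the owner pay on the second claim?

Bill 1, £1,975: £668 to deductible, leaving £1,307; owner's 20% is £261.40. Cost to owner: £929.40. OOP to date £929.40.
Bill 2, £13,022: deductible met; 20% of £13,022 = £2,604.40. That would push OOP to £3,533.80, over the £2,300 cap, so owner pays £2,300 − £929.40 = £1,370.60.

£1,370.60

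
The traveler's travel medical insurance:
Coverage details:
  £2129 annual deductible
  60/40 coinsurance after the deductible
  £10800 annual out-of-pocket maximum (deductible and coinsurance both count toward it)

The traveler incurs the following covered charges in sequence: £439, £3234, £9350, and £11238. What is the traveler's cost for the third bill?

£3740

#1 (£439): entire amount goes to the deductible. Traveler pays £439; OOP now £439.
#2 (£3234): £1690 finishes the deductible; £1544 goes to coinsurance; 40% of £1544 = £617.60. Traveler owes £2307.60 (running OOP £2746.60).
#3 (£9350): 40% coinsurance on £9350 = £3740. Cost to traveler: £3740. OOP to date £6486.60.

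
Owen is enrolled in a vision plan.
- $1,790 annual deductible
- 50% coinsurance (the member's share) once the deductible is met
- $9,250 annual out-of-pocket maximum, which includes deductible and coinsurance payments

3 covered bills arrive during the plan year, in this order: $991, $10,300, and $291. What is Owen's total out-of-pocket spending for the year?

$6,686

Bill 1, $991: all of it applies to the deductible. Member owes $991 (running OOP $991).
Bill 2, $10,300: $799 finishes the deductible; $9,501 goes to coinsurance; coinsurance $9,501 × 50% = $4,750.50. Cost to member: $5,549.50. OOP to date $6,540.50.
Bill 3, $291: 50% coinsurance on $291 = $145.50. Member pays $145.50; OOP now $6,686.
Summing the member's payments: $991 + $5,549.50 + $145.50 = $6,686.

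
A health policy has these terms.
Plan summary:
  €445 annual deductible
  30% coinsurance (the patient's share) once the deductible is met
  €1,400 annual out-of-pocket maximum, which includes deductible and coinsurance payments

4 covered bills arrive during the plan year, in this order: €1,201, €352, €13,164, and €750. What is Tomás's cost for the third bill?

€622.60

Bill 1, €1,201: deductible takes €445, €756 remains; patient's 30% is €226.80. Patient owes €671.80 (running OOP €671.80).
Bill 2, €352: deductible met; 30% of €352 = €105.60. Patient owes €105.60 (running OOP €777.40).
Bill 3, €13,164: 30% coinsurance on €13,164 = €3,949.20. OOP would hit €4,726.60 > €1,400, so the cap limits the patient to €1,400 − €777.40 = €622.60.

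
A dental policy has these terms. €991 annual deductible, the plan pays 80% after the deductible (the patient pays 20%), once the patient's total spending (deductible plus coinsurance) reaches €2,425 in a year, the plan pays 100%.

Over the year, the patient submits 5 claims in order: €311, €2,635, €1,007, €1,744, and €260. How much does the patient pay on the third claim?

€201.40

Claim 1 — €311: fully absorbed by the deductible. Patient pays €311; OOP now €311.
Claim 2 — €2,635: €680 to deductible, leaving €1,955; patient's 20% is €391. Patient pays €1,071; OOP now €1,382.
Claim 3 — €1,007: 20% coinsurance on €1,007 = €201.40. Patient owes €201.40 (running OOP €1,583.40).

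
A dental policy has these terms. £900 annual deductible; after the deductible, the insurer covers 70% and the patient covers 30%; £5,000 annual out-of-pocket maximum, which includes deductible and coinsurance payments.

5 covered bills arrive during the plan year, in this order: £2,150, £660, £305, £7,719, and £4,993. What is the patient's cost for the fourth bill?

£2,315.70

Claim 1 — £2,150: deductible takes £900, £1,250 remains; patient's 30% is £375. Patient owes £1,275 (running OOP £1,275).
Claim 2 — £660: deductible met; 30% of £660 = £198. Patient pays £198; OOP now £1,473.
Claim 3 — £305: deductible met; 30% of £305 = £91.50. Patient owes £91.50 (running OOP £1,564.50).
Claim 4 — £7,719: deductible met; 30% of £7,719 = £2,315.70. Cost to patient: £2,315.70. OOP to date £3,880.20.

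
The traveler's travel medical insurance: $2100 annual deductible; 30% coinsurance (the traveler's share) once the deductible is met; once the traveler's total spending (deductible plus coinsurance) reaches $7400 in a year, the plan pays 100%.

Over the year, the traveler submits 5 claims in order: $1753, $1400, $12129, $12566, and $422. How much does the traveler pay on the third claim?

#1 ($1753): fully absorbed by the deductible. Traveler owes $1753 (running OOP $1753).
#2 ($1400): $347 to deductible, leaving $1053; 30% of $1053 = $315.90. Traveler pays $662.90; OOP now $2415.90.
#3 ($12129): deductible already satisfied, so traveler's share is 30% × $12129 = $3638.70. Cost to traveler: $3638.70. OOP to date $6054.60.

$3638.70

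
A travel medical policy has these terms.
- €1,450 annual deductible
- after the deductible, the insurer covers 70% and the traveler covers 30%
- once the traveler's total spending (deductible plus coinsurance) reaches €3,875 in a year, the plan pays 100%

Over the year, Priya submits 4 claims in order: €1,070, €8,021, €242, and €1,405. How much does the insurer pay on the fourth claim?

Claim 1 — €1,070: entire amount goes to the deductible. Traveler owes €1,070 (running OOP €1,070). Plan pays €1,070 − €1,070 = €0.
Claim 2 — €8,021: €380 finishes the deductible; €7,641 goes to coinsurance; 30% of €7,641 = €2,292.30. Cost to traveler: €2,672.30. OOP to date €3,742.30. Insurer: €8,021 − €2,672.30 = €5,348.70.
Claim 3 — €242: deductible already satisfied, so traveler's share is 30% × €242 = €72.60. Cost to traveler: €72.60. OOP to date €3,814.90. Insurer: €242 − €72.60 = €169.40.
Claim 4 — €1,405: deductible met; 30% of €1,405 = €421.50. OOP would hit €4,236.40 > €3,875, so the cap limits the traveler to €3,875 − €3,814.90 = €60.10. Insurer: €1,405 − €60.10 = €1,344.90.

€1,344.90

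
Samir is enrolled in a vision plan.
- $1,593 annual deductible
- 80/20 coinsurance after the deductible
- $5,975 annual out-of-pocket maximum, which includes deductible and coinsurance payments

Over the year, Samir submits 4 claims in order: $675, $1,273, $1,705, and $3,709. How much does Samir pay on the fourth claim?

$741.80

Claim 1 — $675: fully absorbed by the deductible. Member pays $675; OOP now $675.
Claim 2 — $1,273: $918 finishes the deductible; $355 goes to coinsurance; 20% of $355 = $71. Member pays $989; OOP now $1,664.
Claim 3 — $1,705: deductible already satisfied, so member's share is 20% × $1,705 = $341. Member pays $341; OOP now $2,005.
Claim 4 — $3,709: deductible already satisfied, so member's share is 20% × $3,709 = $741.80. Member owes $741.80 (running OOP $2,746.80).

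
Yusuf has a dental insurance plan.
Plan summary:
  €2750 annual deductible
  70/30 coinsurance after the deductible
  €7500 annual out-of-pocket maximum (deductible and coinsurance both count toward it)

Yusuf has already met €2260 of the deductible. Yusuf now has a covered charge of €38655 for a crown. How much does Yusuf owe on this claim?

Deductible still to meet: €2750 − €2260 = €490.
After the €490 deductible portion, €38655 − €490 = €38165 is subject to coinsurance.
Patient's 30% share of €38165 is €11449.50.
That puts the patient's cost at €490 + €11449.50 = €11939.50 before any cap.
That would bring total out-of-pocket to €14199.50, past the €7500 cap. The patient is capped at €7500 − €2260 = €5240 on this claim.

€5240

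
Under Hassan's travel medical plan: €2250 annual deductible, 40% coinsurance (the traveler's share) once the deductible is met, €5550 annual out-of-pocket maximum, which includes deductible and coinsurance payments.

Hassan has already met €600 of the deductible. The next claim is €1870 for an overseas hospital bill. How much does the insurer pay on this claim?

Deductible still to meet: €2250 − €600 = €1650.
The remaining €220 (= €1870 − €1650) moves to coinsurance.
Coinsurance: €220 × 40% = €88.
So the traveler owes €1650 + €88 = €1738 before any cap.
Cumulative spending €600 + €1738 = €2338 stays under the €5550 maximum.
The insurer covers the remainder: €1870 − €1738 = €132.

€132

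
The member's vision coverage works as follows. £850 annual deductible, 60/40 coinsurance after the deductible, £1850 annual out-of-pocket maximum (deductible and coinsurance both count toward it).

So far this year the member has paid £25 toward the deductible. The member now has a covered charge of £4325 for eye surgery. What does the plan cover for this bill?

£2500

Remaining deductible: £850 − £25 = £825.
The remaining £3500 (= £4325 − £825) moves to coinsurance.
Member's 40% share of £3500 is £1400.
Member responsibility before any cap: £825 + £1400 = £2225.
That would bring total out-of-pocket to £2250, past the £1850 cap. The member is capped at £1850 − £25 = £1825 on this claim.
The plan picks up £4325 − £1825 = £2500.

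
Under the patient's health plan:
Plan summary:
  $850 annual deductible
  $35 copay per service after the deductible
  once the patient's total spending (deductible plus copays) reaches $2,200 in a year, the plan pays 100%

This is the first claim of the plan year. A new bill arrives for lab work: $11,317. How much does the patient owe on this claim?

$885

The full $850 deductible is still open; $850 of this bill applies to it.
That leaves $11,317 − $850 = $10,467 for the copay.
Copay on this service: $35.
Patient responsibility before any cap: $850 + $35 = $885.
Cumulative spending $0 + $885 = $885 stays under the $2,200 maximum.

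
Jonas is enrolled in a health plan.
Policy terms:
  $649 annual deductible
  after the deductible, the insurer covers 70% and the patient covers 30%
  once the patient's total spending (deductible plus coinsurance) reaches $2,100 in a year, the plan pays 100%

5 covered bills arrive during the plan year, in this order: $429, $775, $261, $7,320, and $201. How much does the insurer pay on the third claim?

$182.70

Bill 1, $429: fully absorbed by the deductible. Patient pays $429; OOP now $429. Insurer: $429 − $429 = $0.
Bill 2, $775: deductible takes $220, $555 remains; patient's 30% is $166.50. Cost to patient: $386.50. OOP to date $815.50. Insurer: $775 − $386.50 = $388.50.
Bill 3, $261: deductible met; 30% of $261 = $78.30. Patient pays $78.30; OOP now $893.80. Plan pays $261 − $78.30 = $182.70.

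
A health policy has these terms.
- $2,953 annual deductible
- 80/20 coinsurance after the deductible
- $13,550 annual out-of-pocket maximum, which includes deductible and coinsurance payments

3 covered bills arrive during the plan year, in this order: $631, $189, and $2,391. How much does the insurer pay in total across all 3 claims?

Claim 1 ($631): all of it applies to the deductible. Patient pays $631; OOP now $631. Plan pays $631 − $631 = $0.
Claim 2 ($189): fully absorbed by the deductible. Patient owes $189 (running OOP $820). Insurer: $189 − $189 = $0.
Claim 3 ($2,391): $2,133 finishes the deductible; $258 goes to coinsurance; patient's 20% is $51.60. Patient owes $2,184.60 (running OOP $3,004.60). Plan pays $2,391 − $2,184.60 = $206.40.
Insurer total = bills − patient's total = $3,211 − $3,004.60 = $206.40.

$206.40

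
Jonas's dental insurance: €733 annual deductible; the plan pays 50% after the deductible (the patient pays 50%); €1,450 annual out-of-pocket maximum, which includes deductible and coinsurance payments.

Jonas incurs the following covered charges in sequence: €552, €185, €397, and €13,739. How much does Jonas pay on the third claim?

€198.50

Claim 1 — €552: entire amount goes to the deductible. Patient pays €552; OOP now €552.
Claim 2 — €185: €181 finishes the deductible; €4 goes to coinsurance; patient's 50% is €2. Cost to patient: €183. OOP to date €735.
Claim 3 — €397: deductible already satisfied, so patient's share is 50% × €397 = €198.50. Patient pays €198.50; OOP now €933.50.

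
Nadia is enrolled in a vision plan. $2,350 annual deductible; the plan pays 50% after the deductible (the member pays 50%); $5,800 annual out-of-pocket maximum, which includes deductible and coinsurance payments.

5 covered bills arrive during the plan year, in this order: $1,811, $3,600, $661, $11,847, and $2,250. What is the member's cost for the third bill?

Bill 1, $1,811: entire amount goes to the deductible. Cost to member: $1,811. OOP to date $1,811.
Bill 2, $3,600: $539 finishes the deductible; $3,061 goes to coinsurance; 50% of $3,061 = $1,530.50. Member pays $2,069.50; OOP now $3,880.50.
Bill 3, $661: deductible met; 50% of $661 = $330.50. Member pays $330.50; OOP now $4,211.

$330.50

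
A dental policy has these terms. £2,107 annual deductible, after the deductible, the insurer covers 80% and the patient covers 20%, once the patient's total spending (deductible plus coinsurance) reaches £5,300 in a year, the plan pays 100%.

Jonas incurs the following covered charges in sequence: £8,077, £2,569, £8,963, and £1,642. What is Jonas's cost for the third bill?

£1,485.20

Claim 1 — £8,077: £2,107 finishes the deductible; £5,970 goes to coinsurance; coinsurance £5,970 × 20% = £1,194. Patient pays £3,301; OOP now £3,301.
Claim 2 — £2,569: 20% coinsurance on £2,569 = £513.80. Patient owes £513.80 (running OOP £3,814.80).
Claim 3 — £8,963: 20% coinsurance on £8,963 = £1,792.60. That would push OOP to £5,607.40, over the £5,300 cap, so patient pays £5,300 − £3,814.80 = £1,485.20.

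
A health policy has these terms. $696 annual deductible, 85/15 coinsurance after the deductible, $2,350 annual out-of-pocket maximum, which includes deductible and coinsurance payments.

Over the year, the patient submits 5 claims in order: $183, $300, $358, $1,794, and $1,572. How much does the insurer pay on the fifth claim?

Claim 1 — $183: fully absorbed by the deductible. Patient pays $183; OOP now $183. Insurer: $183 − $183 = $0.
Claim 2 — $300: fully absorbed by the deductible. Cost to patient: $300. OOP to date $483. Insurer: $300 − $300 = $0.
Claim 3 — $358: $213 finishes the deductible; $145 goes to coinsurance; patient's 15% is $21.75. Patient pays $234.75; OOP now $717.75. Insurer: $358 − $234.75 = $123.25.
Claim 4 — $1,794: 15% coinsurance on $1,794 = $269.10. Patient owes $269.10 (running OOP $986.85). Insurer: $1,794 − $269.10 = $1,524.90.
Claim 5 — $1,572: deductible met; 15% of $1,572 = $235.80. Patient owes $235.80 (running OOP $1,222.65). Insurer: $1,572 − $235.80 = $1,336.20.

$1,336.20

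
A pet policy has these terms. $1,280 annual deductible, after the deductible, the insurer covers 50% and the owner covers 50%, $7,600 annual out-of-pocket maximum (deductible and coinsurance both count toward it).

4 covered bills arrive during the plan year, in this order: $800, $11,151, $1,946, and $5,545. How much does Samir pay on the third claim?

Claim 1 ($800): fully absorbed by the deductible. Cost to owner: $800. OOP to date $800.
Claim 2 ($11,151): deductible takes $480, $10,671 remains; coinsurance $10,671 × 50% = $5,335.50. Owner pays $5,815.50; OOP now $6,615.50.
Claim 3 ($1,946): 50% coinsurance on $1,946 = $973. Cost to owner: $973. OOP to date $7,588.50.

$973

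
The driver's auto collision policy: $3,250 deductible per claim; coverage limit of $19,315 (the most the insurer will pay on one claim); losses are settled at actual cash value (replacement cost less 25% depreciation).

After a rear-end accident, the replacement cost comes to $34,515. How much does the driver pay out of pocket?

$15,200

At 25% depreciation, ACV = $34,515 − $8,628.75 = $25,886.25.
Subtract the deductible: $25,886.25 − $3,250 = $22,636.25.
$22,636.25 exceeds the $19,315 limit, so the insurer pays the limit: $19,315.
The driver bears the rest of the original loss: $34,515 − $19,315 = $15,200.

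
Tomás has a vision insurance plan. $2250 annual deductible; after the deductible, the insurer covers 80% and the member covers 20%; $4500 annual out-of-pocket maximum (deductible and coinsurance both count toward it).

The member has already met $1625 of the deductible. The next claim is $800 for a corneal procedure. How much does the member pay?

$1625 of the $2250 deductible is already met, leaving $625.
That leaves $800 − $625 = $175 for coinsurance.
Member's 20% share of $175 is $35.
That puts the member's cost at $625 + $35 = $660 before any cap.
Total out-of-pocket so far would be $1625 + $660 = $2285, below the $4500 cap — no reduction.

$660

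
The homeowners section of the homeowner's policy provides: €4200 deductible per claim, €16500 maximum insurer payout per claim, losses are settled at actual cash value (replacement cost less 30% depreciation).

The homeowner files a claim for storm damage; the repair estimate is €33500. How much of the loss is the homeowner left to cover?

At 30% depreciation, ACV = €33500 − €10050 = €23450.
After the deductible, €23450 − €4200 = €19250 remains.
The €16500 per-incident cap binds; insurer pays €16500.
Homeowner's share is the uncovered remainder: €33500 − €16500 = €17000.

€17000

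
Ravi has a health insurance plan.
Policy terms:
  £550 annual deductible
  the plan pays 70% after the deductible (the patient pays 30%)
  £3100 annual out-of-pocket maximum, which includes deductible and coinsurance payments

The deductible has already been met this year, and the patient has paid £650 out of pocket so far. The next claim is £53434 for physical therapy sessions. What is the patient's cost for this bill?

£2450

The deductible is already satisfied, so the full bill goes to coinsurance.
Patient's 30% share of £53434 is £16030.20.
Adding £16030.20 to the £650 already spent would give £16680.20, which exceeds the £3100 cap; the patient pays just £3100 − £650 = £2450.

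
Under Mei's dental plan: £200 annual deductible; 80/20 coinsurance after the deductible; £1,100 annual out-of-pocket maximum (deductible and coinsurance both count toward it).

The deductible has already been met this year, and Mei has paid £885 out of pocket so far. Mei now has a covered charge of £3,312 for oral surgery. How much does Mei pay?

The deductible is already satisfied, so the full bill goes to coinsurance.
Patient's 20% share of £3,312 is £662.40.
That would bring total out-of-pocket to £1,547.40, past the £1,100 cap. The patient is capped at £1,100 − £885 = £215 on this claim.

£215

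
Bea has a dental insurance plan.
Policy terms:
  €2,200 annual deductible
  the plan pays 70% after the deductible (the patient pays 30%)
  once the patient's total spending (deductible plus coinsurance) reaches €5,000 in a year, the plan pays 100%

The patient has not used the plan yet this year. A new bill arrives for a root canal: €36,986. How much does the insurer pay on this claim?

Deductible not yet touched, so the first €2,200 of the bill goes to the deductible.
The remaining €34,786 (= €36,986 − €2,200) moves to coinsurance.
Patient's 30% share of €34,786 is €10,435.80.
Patient responsibility before any cap: €2,200 + €10,435.80 = €12,635.80.
Adding €12,635.80 to the €0 already spent would give €12,635.80, which exceeds the €5,000 cap; the patient pays just €5,000 − €0 = €5,000.
The insurer covers the remainder: €36,986 − €5,000 = €31,986.

€31,986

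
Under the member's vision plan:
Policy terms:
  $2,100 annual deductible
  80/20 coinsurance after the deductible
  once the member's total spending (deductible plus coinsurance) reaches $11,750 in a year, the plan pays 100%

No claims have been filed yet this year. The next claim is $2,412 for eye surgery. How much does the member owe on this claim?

$2,162.40

Nothing has been paid toward the $2,100 deductible, so the first $2,100 of this charge is applied there.
The remaining $312 (= $2,412 − $2,100) moves to coinsurance.
20% of $312 = $62.40 falls to the member.
So the member owes $2,100 + $62.40 = $2,162.40 before any cap.
Year-to-date out-of-pocket becomes $0 + $2,162.40 = $2,162.40, still under the $11,750 maximum, so no cap applies.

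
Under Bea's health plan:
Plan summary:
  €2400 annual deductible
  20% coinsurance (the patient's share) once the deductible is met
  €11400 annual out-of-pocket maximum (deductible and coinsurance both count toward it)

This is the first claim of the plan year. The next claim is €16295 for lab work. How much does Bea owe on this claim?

Nothing has been paid toward the €2400 deductible, so the first €2400 of this charge is applied there.
After the €2400 deductible portion, €16295 − €2400 = €13895 is subject to coinsurance.
Coinsurance: €13895 × 20% = €2779.
So the patient owes €2400 + €2779 = €5179 before any cap.
Cumulative spending €0 + €5179 = €5179 stays under the €11400 maximum.

€5179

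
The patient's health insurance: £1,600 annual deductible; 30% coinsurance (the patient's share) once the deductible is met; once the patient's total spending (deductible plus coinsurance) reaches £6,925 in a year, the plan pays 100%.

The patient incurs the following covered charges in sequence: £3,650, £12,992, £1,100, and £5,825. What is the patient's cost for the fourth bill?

£482.40

Claim 1 — £3,650: £1,600 finishes the deductible; £2,050 goes to coinsurance; 30% of £2,050 = £615. Patient pays £2,215; OOP now £2,215.
Claim 2 — £12,992: 30% coinsurance on £12,992 = £3,897.60. Patient pays £3,897.60; OOP now £6,112.60.
Claim 3 — £1,100: deductible met; 30% of £1,100 = £330. Patient pays £330; OOP now £6,442.60.
Claim 4 — £5,825: 30% coinsurance on £5,825 = £1,747.50. That would push OOP to £8,190.10, over the £6,925 cap, so patient pays £6,925 − £6,442.60 = £482.40.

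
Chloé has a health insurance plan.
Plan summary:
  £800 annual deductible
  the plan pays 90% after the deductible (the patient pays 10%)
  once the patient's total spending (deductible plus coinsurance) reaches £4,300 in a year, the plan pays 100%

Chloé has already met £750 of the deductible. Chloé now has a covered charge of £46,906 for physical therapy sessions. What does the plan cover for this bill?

£43,356

£750 of the £800 deductible is already met, leaving £50.
That leaves £46,906 − £50 = £46,856 for coinsurance.
Patient's 10% share of £46,856 is £4,685.60.
So the patient owes £50 + £4,685.60 = £4,735.60 before any cap.
That would bring total out-of-pocket to £5,485.60, past the £4,300 cap. The patient is capped at £4,300 − £750 = £3,550 on this claim.
The insurer covers the remainder: £46,906 − £3,550 = £43,356.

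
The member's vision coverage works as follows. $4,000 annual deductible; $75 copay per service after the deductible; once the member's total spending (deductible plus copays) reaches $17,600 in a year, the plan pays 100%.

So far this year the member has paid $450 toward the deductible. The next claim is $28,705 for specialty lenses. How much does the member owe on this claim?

$3,625

$450 of the $4,000 deductible is already met, leaving $3,550.
The remaining $25,155 (= $28,705 − $3,550) moves to the copay.
Copay on this service: $75.
Member responsibility before any cap: $3,550 + $75 = $3,625.
Cumulative spending $450 + $3,625 = $4,075 stays under the $17,600 maximum.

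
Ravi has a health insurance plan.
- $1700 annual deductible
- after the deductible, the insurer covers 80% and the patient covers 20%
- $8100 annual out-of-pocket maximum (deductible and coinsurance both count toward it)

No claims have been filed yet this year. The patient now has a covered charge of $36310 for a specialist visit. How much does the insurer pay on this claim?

$28210

The full $1700 deductible is still open; $1700 of this bill applies to it.
The remaining $34610 (= $36310 − $1700) moves to coinsurance.
Coinsurance: $34610 × 20% = $6922.
So the patient owes $1700 + $6922 = $8622 before any cap.
Year-to-date out-of-pocket would reach $0 + $8622 = $8622, above the $8100 maximum, so the patient pays only $8100 − $0 = $8100.
Insurer pays the balance: $36310 − $8100 = $28210.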